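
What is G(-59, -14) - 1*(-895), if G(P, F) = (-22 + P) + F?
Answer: 800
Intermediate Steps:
G(P, F) = -22 + F + P
G(-59, -14) - 1*(-895) = (-22 - 14 - 59) - 1*(-895) = -95 + 895 = 800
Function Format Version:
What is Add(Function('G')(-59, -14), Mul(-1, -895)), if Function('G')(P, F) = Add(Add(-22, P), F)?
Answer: 800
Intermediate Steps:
Function('G')(P, F) = Add(-22, F, P)
Add(Function('G')(-59, -14), Mul(-1, -895)) = Add(Add(-22, -14, -59), Mul(-1, -895)) = Add(-95, 895) = 800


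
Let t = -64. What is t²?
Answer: 4096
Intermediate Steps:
t² = (-64)² = 4096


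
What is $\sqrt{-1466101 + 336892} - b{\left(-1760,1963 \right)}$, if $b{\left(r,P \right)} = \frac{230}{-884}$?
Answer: $\frac{115}{442} + i \sqrt{1129209} \approx 0.26018 + 1062.6 i$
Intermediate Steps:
$b{\left(r,P \right)} = - \frac{115}{442}$ ($b{\left(r,P \right)} = 230 \left(- \frac{1}{884}\right) = - \frac{115}{442}$)
$\sqrt{-1466101 + 336892} - b{\left(-1760,1963 \right)} = \sqrt{-1466101 + 336892} - - \frac{115}{442} = \sqrt{-1129209} + \frac{115}{442} = i \sqrt{1129209} + \frac{115}{442} = \frac{115}{442} + i \sqrt{1129209}$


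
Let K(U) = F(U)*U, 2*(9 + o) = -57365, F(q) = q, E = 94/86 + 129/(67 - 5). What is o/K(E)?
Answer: -203926442974/71588521 ≈ -2848.6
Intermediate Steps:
E = 8461/2666 (E = 94*(1/86) + 129/62 = 47/43 + 129*(1/62) = 47/43 + 129/62 = 8461/2666 ≈ 3.1737)
o = -57383/2 (o = -9 + (1/2)*(-57365) = -9 - 57365/2 = -57383/2 ≈ -28692.)
K(U) = U**2 (K(U) = U*U = U**2)
o/K(E) = -57383/(2*((8461/2666)**2)) = -57383/(2*71588521/7107556) = -57383/2*7107556/71588521 = -203926442974/71588521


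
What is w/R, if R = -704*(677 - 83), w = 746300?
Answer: -186575/104544 ≈ -1.7847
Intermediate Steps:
R = -418176 (R = -704*594 = -418176)
w/R = 746300/(-418176) = 746300*(-1/418176) = -186575/104544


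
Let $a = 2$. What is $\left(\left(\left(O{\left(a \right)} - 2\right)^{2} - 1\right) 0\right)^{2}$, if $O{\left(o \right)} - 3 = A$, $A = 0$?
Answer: $0$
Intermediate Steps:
$O{\left(o \right)} = 3$ ($O{\left(o \right)} = 3 + 0 = 3$)
$\left(\left(\left(O{\left(a \right)} - 2\right)^{2} - 1\right) 0\right)^{2} = \left(\left(\left(3 - 2\right)^{2} - 1\right) 0\right)^{2} = \left(\left(1^{2} - 1\right) 0\right)^{2} = \left(\left(1 - 1\right) 0\right)^{2} = \left(0 \cdot 0\right)^{2} = 0^{2} = 0$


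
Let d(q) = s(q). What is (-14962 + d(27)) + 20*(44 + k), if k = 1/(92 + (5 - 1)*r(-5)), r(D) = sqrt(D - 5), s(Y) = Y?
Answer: 5*(-2811*sqrt(10) + 64652*I)/(sqrt(10) - 23*I) ≈ -14055.0 - 0.029335*I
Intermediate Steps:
d(q) = q
r(D) = sqrt(-5 + D)
k = 1/(92 + 4*I*sqrt(10)) (k = 1/(92 + (5 - 1)*sqrt(-5 - 5)) = 1/(92 + 4*sqrt(-10)) = 1/(92 + 4*(I*sqrt(10))) = 1/(92 + 4*I*sqrt(10)) ≈ 0.010668 - 0.0014667*I)
(-14962 + d(27)) + 20*(44 + k) = (-14962 + 27) + 20*(44 + (23/2156 - I*sqrt(10)/2156)) = -14935 + 20*(94887/2156 - I*sqrt(10)/2156) = -14935 + (474435/539 - 5*I*sqrt(10)/539) = -7575530/539 - 5*I*sqrt(10)/539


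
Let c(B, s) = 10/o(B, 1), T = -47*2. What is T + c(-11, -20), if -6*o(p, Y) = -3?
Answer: -74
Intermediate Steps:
T = -94
o(p, Y) = ½ (o(p, Y) = -⅙*(-3) = ½)
c(B, s) = 20 (c(B, s) = 10/(½) = 10*2 = 20)
T + c(-11, -20) = -94 + 20 = -74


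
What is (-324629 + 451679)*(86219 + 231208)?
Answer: 40329100350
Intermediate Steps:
(-324629 + 451679)*(86219 + 231208) = 127050*317427 = 40329100350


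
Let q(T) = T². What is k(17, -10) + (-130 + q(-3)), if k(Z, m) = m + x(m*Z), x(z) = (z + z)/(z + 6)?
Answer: -5286/41 ≈ -128.93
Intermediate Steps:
x(z) = 2*z/(6 + z) (x(z) = (2*z)/(6 + z) = 2*z/(6 + z))
k(Z, m) = m + 2*Z*m/(6 + Z*m) (k(Z, m) = m + 2*(m*Z)/(6 + m*Z) = m + 2*(Z*m)/(6 + Z*m) = m + 2*Z*m/(6 + Z*m))
k(17, -10) + (-130 + q(-3)) = -10*(6 + 2*17 + 17*(-10))/(6 + 17*(-10)) + (-130 + (-3)²) = -10*(6 + 34 - 170)/(6 - 170) + (-130 + 9) = -10*(-130)/(-164) - 121 = -10*(-1/164)*(-130) - 121 = -325/41 - 121 = -5286/41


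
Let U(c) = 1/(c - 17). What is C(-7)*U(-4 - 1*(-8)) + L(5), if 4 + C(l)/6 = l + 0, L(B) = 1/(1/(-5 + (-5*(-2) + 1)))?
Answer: 144/13 ≈ 11.077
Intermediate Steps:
L(B) = 6 (L(B) = 1/(1/(-5 + (10 + 1))) = 1/(1/(-5 + 11)) = 1/(1/6) = 6)
C(l) = -24 + 6*l (C(l) = -24 + 6*(l + 0) = -24 + 6*l)
U(c) = 1/(-17 + c)
C(-7)*U(-4 - 1*(-8)) + L(5) = (-24 + 6*(-7))/(-17 + (-4 - 1*(-8))) + 6 = (-24 - 42)/(-17 + (-4 + 8)) + 6 = -66/(-17 + 4) + 6 = -66/(-13) + 6 = -66*(-1/13) + 6 = 66/13 + 6 = 144/13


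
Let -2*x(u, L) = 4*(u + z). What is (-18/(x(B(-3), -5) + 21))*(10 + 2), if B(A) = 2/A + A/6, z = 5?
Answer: -81/5 ≈ -16.200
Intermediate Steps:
B(A) = 2/A + A/6 (B(A) = 2/A + A*(⅙) = 2/A + A/6)
x(u, L) = -10 - 2*u (x(u, L) = -2*(u + 5) = -2*(5 + u) = -(20 + 4*u)/2 = -10 - 2*u)
(-18/(x(B(-3), -5) + 21))*(10 + 2) = (-18/((-10 - 2*(2/(-3) + (⅙)*(-3))) + 21))*(10 + 2) = (-18/((-10 - 2*(2*(-⅓) - ½)) + 21))*12 = (-18/((-10 - 2*(-⅔ - ½)) + 21))*12 = (-18/((-10 - 2*(-7/6)) + 21))*12 = (-18/((-10 + 7/3) + 21))*12 = (-18/(-23/3 + 21))*12 = (-18/(40/3))*12 = ((3/40)*(-18))*12 = -27/20*12 = -81/5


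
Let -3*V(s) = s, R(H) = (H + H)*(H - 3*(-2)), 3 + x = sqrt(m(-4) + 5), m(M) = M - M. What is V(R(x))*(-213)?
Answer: -568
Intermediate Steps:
m(M) = 0
x = -3 + sqrt(5) (x = -3 + sqrt(0 + 5) = -3 + sqrt(5) ≈ -0.76393)
R(H) = 2*H*(6 + H) (R(H) = (2*H)*(H + 6) = (2*H)*(6 + H) = 2*H*(6 + H))
V(s) = -s/3
V(R(x))*(-213) = -2*(-3 + sqrt(5))*(6 + (-3 + sqrt(5)))/3*(-213) = -2*(-3 + sqrt(5))*(3 + sqrt(5))/3*(-213) = 142*(-3 + sqrt(5))*(3 + sqrt(5))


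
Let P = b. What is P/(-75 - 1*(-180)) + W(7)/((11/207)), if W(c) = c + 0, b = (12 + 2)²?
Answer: 22043/165 ≈ 133.59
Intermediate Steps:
b = 196 (b = 14² = 196)
P = 196
W(c) = c
P/(-75 - 1*(-180)) + W(7)/((11/207)) = 196/(-75 - 1*(-180)) + 7/((11/207)) = 196/(-75 + 180) + 7/((11*(1/207))) = 196/105 + 7/(11/207) = 196*(1/105) + 7*(207/11) = 28/15 + 1449/11 = 22043/165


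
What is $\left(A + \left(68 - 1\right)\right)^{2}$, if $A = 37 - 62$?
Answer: $1764$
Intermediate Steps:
$A = -25$
$\left(A + \left(68 - 1\right)\right)^{2} = \left(-25 + \left(68 - 1\right)\right)^{2} = \left(-25 + 67\right)^{2} = 42^{2} = 1764$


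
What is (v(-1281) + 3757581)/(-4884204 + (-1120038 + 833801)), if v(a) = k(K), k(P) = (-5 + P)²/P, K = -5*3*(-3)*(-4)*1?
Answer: -135266071/186135876 ≈ -0.72671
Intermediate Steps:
K = -180 (K = -(-45)*(-4)*1 = -5*36*1 = -180*1 = -180)
k(P) = (-5 + P)²/P
v(a) = -6845/36 (v(a) = (-5 - 180)²/(-180) = -1/180*(-185)² = -1/180*34225 = -6845/36)
(v(-1281) + 3757581)/(-4884204 + (-1120038 + 833801)) = (-6845/36 + 3757581)/(-4884204 + (-1120038 + 833801)) = 135266071/(36*(-4884204 - 286237)) = (135266071/36)/(-5170441) = (135266071/36)*(-1/5170441) = -135266071/186135876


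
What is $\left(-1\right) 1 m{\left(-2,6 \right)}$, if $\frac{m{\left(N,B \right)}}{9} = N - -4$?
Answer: $-18$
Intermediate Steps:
$m{\left(N,B \right)} = 36 + 9 N$ ($m{\left(N,B \right)} = 9 \left(N - -4\right) = 9 \left(N + 4\right) = 9 \left(4 + N\right) = 36 + 9 N$)
$\left(-1\right) 1 m{\left(-2,6 \right)} = \left(-1\right) 1 \left(36 + 9 \left(-2\right)\right) = - (36 - 18) = \left(-1\right) 18 = -18$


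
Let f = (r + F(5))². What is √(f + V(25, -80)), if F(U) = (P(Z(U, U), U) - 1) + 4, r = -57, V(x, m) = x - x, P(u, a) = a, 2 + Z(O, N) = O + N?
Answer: 49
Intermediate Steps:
Z(O, N) = -2 + N + O (Z(O, N) = -2 + (O + N) = -2 + (N + O) = -2 + N + O)
V(x, m) = 0
F(U) = 3 + U (F(U) = (U - 1) + 4 = (-1 + U) + 4 = 3 + U)
f = 2401 (f = (-57 + (3 + 5))² = (-57 + 8)² = (-49)² = 2401)
√(f + V(25, -80)) = √(2401 + 0) = √2401 = 49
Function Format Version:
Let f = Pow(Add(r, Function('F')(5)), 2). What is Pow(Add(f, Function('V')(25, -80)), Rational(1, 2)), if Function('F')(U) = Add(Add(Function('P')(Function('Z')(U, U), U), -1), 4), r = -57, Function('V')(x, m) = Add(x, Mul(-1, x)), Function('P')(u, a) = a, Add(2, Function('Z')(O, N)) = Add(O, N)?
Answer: 49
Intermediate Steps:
Function('Z')(O, N) = Add(-2, N, O) (Function('Z')(O, N) = Add(-2, Add(O, N)) = Add(-2, Add(N, O)) = Add(-2, N, O))
Function('V')(x, m) = 0
Function('F')(U) = Add(3, U) (Function('F')(U) = Add(Add(U, -1), 4) = Add(Add(-1, U), 4) = Add(3, U))
f = 2401 (f = Pow(Add(-57, Add(3, 5)), 2) = Pow(Add(-57, 8), 2) = Pow(-49, 2) = 2401)
Pow(Add(f, Function('V')(25, -80)), Rational(1, 2)) = Pow(Add(2401, 0), Rational(1, 2)) = Pow(2401, Rational(1, 2)) = 49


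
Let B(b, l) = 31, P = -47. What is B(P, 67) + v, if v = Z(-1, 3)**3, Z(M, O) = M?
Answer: 30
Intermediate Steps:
v = -1 (v = (-1)**3 = -1)
B(P, 67) + v = 31 - 1 = 30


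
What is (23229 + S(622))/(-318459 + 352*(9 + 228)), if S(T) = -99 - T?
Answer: -22508/235035 ≈ -0.095764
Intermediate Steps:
(23229 + S(622))/(-318459 + 352*(9 + 228)) = (23229 + (-99 - 1*622))/(-318459 + 352*(9 + 228)) = (23229 + (-99 - 622))/(-318459 + 352*237) = (23229 - 721)/(-318459 + 83424) = 22508/(-235035) = 22508*(-1/235035) = -22508/235035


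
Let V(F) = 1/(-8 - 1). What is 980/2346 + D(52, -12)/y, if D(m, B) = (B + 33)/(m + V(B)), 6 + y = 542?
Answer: 122874577/293615976 ≈ 0.41849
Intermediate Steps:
y = 536 (y = -6 + 542 = 536)
V(F) = -1/9 (V(F) = 1/(-9) = -1/9)
D(m, B) = (33 + B)/(-1/9 + m) (D(m, B) = (B + 33)/(m - 1/9) = (33 + B)/(-1/9 + m))
980/2346 + D(52, -12)/y = 980/2346 + (9*(33 - 12)/(-1 + 9*52))/536 = 980*(1/2346) + (9*21/(-1 + 468))*(1/536) = 490/1173 + (9*21/467)*(1/536) = 490/1173 + (9*(1/467)*21)*(1/536) = 490/1173 + (189/467)*(1/536) = 490/1173 + 189/250312 = 122874577/293615976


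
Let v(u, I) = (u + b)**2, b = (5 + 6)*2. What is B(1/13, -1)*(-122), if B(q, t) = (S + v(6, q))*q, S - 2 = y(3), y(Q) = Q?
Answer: -96258/13 ≈ -7404.5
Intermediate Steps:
b = 22 (b = 11*2 = 22)
S = 5 (S = 2 + 3 = 5)
v(u, I) = (22 + u)**2 (v(u, I) = (u + 22)**2 = (22 + u)**2)
B(q, t) = 789*q (B(q, t) = (5 + (22 + 6)**2)*q = (5 + 28**2)*q = (5 + 784)*q = 789*q)
B(1/13, -1)*(-122) = (789/13)*(-122) = -96258/13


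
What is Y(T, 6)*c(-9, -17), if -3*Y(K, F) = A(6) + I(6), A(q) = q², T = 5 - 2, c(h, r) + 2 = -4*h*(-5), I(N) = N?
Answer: 2548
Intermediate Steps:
c(h, r) = -2 + 20*h (c(h, r) = -2 - 4*h*(-5) = -2 + 20*h)
T = 3
Y(K, F) = -14 (Y(K, F) = -(6² + 6)/3 = -(36 + 6)/3 = -⅓*42 = -14)
Y(T, 6)*c(-9, -17) = -14*(-2 + 20*(-9)) = -14*(-2 - 180) = -14*(-182) = 2548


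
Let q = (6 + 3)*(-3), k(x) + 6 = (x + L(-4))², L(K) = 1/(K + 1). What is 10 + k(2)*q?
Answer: 97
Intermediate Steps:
L(K) = 1/(1 + K)
k(x) = -6 + (-⅓ + x)² (k(x) = -6 + (x + 1/(1 - 4))² = -6 + (x + 1/(-3))² = -6 + (x - ⅓)² = -6 + (-⅓ + x)²)
q = -27 (q = 9*(-3) = -27)
10 + k(2)*q = 10 + (-6 + (-1 + 3*2)²/9)*(-27) = 10 + (-6 + (-1 + 6)²/9)*(-27) = 10 + (-6 + (⅑)*5²)*(-27) = 10 + (-6 + (⅑)*25)*(-27) = 10 + (-6 + 25/9)*(-27) = 10 - 29/9*(-27) = 10 + 87 = 97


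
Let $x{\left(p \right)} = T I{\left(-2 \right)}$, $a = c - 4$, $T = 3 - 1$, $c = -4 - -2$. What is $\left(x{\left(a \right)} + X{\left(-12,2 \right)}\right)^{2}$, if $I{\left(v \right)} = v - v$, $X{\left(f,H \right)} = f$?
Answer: $144$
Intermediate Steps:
$c = -2$ ($c = -4 + 2 = -2$)
$I{\left(v \right)} = 0$
$T = 2$
$a = -6$ ($a = -2 - 4 = -6$)
$x{\left(p \right)} = 0$ ($x{\left(p \right)} = 2 \cdot 0 = 0$)
$\left(x{\left(a \right)} + X{\left(-12,2 \right)}\right)^{2} = \left(0 - 12\right)^{2} = \left(-12\right)^{2} = 144$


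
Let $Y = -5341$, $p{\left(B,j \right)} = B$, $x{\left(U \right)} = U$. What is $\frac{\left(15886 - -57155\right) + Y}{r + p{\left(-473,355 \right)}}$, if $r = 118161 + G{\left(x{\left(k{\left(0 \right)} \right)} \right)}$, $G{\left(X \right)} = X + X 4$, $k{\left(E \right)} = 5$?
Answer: $\frac{67700}{117713} \approx 0.57513$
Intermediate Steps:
$G{\left(X \right)} = 5 X$ ($G{\left(X \right)} = X + 4 X = 5 X$)
$r = 118186$ ($r = 118161 + 5 \cdot 5 = 118161 + 25 = 118186$)
$\frac{\left(15886 - -57155\right) + Y}{r + p{\left(-473,355 \right)}} = \frac{\left(15886 - -57155\right) - 5341}{118186 - 473} = \frac{\left(15886 + 57155\right) - 5341}{117713} = \left(73041 - 5341\right) \frac{1}{117713} = 67700 \cdot \frac{1}{117713} = \frac{67700}{117713}$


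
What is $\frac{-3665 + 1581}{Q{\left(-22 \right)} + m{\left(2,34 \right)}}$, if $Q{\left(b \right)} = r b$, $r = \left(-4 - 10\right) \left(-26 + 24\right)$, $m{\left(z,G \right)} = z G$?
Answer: $\frac{521}{137} \approx 3.8029$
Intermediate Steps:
$m{\left(z,G \right)} = G z$
$r = 28$ ($r = \left(-14\right) \left(-2\right) = 28$)
$Q{\left(b \right)} = 28 b$
$\frac{-3665 + 1581}{Q{\left(-22 \right)} + m{\left(2,34 \right)}} = \frac{-3665 + 1581}{28 \left(-22\right) + 34 \cdot 2} = - \frac{2084}{-616 + 68} = - \frac{2084}{-548} = \left(-2084\right) \left(- \frac{1}{548}\right) = \frac{521}{137}$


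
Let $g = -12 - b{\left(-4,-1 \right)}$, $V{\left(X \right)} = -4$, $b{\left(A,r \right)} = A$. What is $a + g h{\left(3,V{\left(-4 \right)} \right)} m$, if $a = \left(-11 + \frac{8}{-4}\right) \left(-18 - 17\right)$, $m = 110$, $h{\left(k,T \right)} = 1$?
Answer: $-425$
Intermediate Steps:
$g = -8$ ($g = -12 - -4 = -12 + 4 = -8$)
$a = 455$ ($a = \left(-11 + 8 \left(- \frac{1}{4}\right)\right) \left(-35\right) = \left(-11 - 2\right) \left(-35\right) = \left(-13\right) \left(-35\right) = 455$)
$a + g h{\left(3,V{\left(-4 \right)} \right)} m = 455 + \left(-8\right) 1 \cdot 110 = 455 - 880 = -425$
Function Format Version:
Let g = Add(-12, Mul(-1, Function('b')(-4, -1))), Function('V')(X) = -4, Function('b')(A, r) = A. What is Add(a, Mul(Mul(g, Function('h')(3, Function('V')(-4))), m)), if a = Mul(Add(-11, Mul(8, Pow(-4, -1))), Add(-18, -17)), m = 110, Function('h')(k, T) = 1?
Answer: -425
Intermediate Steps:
g = -8 (g = Add(-12, Mul(-1, -4)) = Add(-12, 4) = -8)
a = 455 (a = Mul(Add(-11, Mul(8, Rational(-1, 4))), -35) = Mul(Add(-11, -2), -35) = Mul(-13, -35) = 455)
Add(a, Mul(Mul(g, Function('h')(3, Function('V')(-4))), m)) = Add(455, Mul(Mul(-8, 1), 110)) = Add(455, Mul(-8, 110)) = Add(455, -880) = -425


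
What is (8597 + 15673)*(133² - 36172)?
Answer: -448582410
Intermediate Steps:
(8597 + 15673)*(133² - 36172) = 24270*(17689 - 36172) = 24270*(-18483) = -448582410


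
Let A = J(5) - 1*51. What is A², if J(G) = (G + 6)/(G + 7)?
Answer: 361201/144 ≈ 2508.3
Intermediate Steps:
J(G) = (6 + G)/(7 + G)
A = -601/12 (A = (6 + 5)/(7 + 5) - 1*51 = 11/12 - 51 = -601/12 ≈ -50.083)
A² = (-601/12)² = 361201/144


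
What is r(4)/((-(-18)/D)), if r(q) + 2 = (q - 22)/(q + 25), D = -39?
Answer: 494/87 ≈ 5.6782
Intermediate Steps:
r(q) = -2 + (-22 + q)/(25 + q) (r(q) = -2 + (q - 22)/(q + 25) = -2 + (-22 + q)/(25 + q))
r(4)/((-(-18)/D)) = ((-72 - 1*4)/(25 + 4))/((-(-18)/(-39))) = ((-72 - 4)/29)/((-(-18)*(-1)/39)) = ((1/29)*(-76))/((-1*6/13)) = -76/(29*(-6/13)) = -76/29*(-13/6) = 494/87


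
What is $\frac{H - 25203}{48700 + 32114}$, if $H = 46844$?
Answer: $\frac{21641}{80814} \approx 0.26779$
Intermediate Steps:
$\frac{H - 25203}{48700 + 32114} = \frac{46844 - 25203}{48700 + 32114} = \frac{21641}{80814}$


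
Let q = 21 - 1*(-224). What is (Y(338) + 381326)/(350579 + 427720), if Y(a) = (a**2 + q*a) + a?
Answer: 192906/259433 ≈ 0.74357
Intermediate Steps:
q = 245 (q = 21 + 224 = 245)
Y(a) = a**2 + 246*a (Y(a) = (a**2 + 245*a) + a = a**2 + 246*a)
(Y(338) + 381326)/(350579 + 427720) = (338*(246 + 338) + 381326)/(350579 + 427720) = (338*584 + 381326)/778299 = (197392 + 381326)*(1/778299) = 578718*(1/778299) = 192906/259433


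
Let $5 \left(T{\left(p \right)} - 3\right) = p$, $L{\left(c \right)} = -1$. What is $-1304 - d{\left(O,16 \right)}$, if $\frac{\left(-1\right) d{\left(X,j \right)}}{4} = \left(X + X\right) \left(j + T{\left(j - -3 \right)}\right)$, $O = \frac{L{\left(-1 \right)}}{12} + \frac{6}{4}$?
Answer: $- \frac{5228}{5} \approx -1045.6$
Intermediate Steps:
$T{\left(p \right)} = 3 + \frac{p}{5}$
$O = \frac{17}{12}$ ($O = - \frac{1}{12} + \frac{6}{4} = \left(-1\right) \frac{1}{12} + 6 \cdot \frac{1}{4} = - \frac{1}{12} + \frac{3}{2} = \frac{17}{12} \approx 1.4167$)
$d{\left(X,j \right)} = - 8 X \left(\frac{18}{5} + \frac{6 j}{5}\right)$ ($d{\left(X,j \right)} = - 4 \left(X + X\right) \left(j + \left(3 + \frac{j - -3}{5}\right)\right) = - 4 \cdot 2 X \left(j + \left(3 + \frac{j + 3}{5}\right)\right) = - 4 \cdot 2 X \left(j + \left(3 + \frac{3 + j}{5}\right)\right) = - 4 \cdot 2 X \left(j + \left(3 + \left(\frac{3}{5} + \frac{j}{5}\right)\right)\right) = - 4 \cdot 2 X \left(j + \left(\frac{18}{5} + \frac{j}{5}\right)\right) = - 4 \cdot 2 X \left(\frac{18}{5} + \frac{6 j}{5}\right) = - 8 X \left(\frac{18}{5} + \frac{6 j}{5}\right)$)
$-1304 - d{\left(O,16 \right)} = -1304 - \left(- \frac{48}{5}\right) \frac{17}{12} \left(3 + 16\right) = -1304 - \left(- \frac{48}{5}\right) \frac{17}{12} \cdot 19 = -1304 - - \frac{1292}{5} = -1304 + \frac{1292}{5} = - \frac{5228}{5}$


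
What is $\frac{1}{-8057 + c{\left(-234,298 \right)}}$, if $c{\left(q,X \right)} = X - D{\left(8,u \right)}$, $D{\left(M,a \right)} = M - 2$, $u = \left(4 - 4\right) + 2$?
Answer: $- \frac{1}{7765} \approx -0.00012878$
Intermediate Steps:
$u = 2$ ($u = 0 + 2 = 2$)
$D{\left(M,a \right)} = -2 + M$
$c{\left(q,X \right)} = -6 + X$ ($c{\left(q,X \right)} = X - \left(-2 + 8\right) = X - 6 = -6 + X$)
$\frac{1}{-8057 + c{\left(-234,298 \right)}} = \frac{1}{-8057 + \left(-6 + 298\right)} = \frac{1}{-8057 + 292} = \frac{1}{-7765} = - \frac{1}{7765}$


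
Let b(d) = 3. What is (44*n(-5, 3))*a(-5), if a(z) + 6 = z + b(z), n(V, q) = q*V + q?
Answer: 4224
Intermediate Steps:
n(V, q) = q + V*q (n(V, q) = V*q + q = q + V*q)
a(z) = -3 + z (a(z) = -6 + (z + 3) = -6 + (3 + z) = -3 + z)
(44*n(-5, 3))*a(-5) = (44*(3*(1 - 5)))*(-3 - 5) = (44*(3*(-4)))*(-8) = (44*(-12))*(-8) = -528*(-8) = 4224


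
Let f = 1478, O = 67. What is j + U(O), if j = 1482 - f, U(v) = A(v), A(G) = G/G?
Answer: 5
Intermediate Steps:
A(G) = 1
U(v) = 1
j = 4 (j = 1482 - 1*1478 = 1482 - 1478 = 4)
j + U(O) = 4 + 1 = 5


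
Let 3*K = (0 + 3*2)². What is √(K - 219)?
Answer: 3*I*√23 ≈ 14.387*I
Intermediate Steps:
K = 12 (K = (0 + 3*2)²/3 = (0 + 6)²/3 = (⅓)*6² = (⅓)*36 = 12)
√(K - 219) = √(12 - 219) = √(-207) = 3*I*√23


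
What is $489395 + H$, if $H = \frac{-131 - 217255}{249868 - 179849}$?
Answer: $\frac{34266731119}{70019} \approx 4.8939 \cdot 10^{5}$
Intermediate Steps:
$H = - \frac{217386}{70019} \approx -3.1047$
$489395 + H = 489395 - \frac{217386}{70019} = \frac{34266731119}{70019}$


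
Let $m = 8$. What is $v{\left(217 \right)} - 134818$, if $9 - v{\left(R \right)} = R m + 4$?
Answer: $-136549$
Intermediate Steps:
$v{\left(R \right)} = 5 - 8 R$ ($v{\left(R \right)} = 9 - \left(R 8 + 4\right) = 9 - \left(8 R + 4\right) = 9 - \left(4 + 8 R\right) = 5 - 8 R$)
$v{\left(217 \right)} - 134818 = \left(5 - 1736\right) - 134818 = -1731 - 134818 = -136549$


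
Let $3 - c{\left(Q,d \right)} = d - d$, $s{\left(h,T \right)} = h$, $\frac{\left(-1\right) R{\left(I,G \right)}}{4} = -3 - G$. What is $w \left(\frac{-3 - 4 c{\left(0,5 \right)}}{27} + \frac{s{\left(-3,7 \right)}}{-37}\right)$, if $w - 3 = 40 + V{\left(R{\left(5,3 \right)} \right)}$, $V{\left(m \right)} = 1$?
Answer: $- \frac{6952}{333} \approx -20.877$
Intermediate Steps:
$R{\left(I,G \right)} = 12 + 4 G$ ($R{\left(I,G \right)} = - 4 \left(-3 - G\right) = 12 + 4 G$)
$c{\left(Q,d \right)} = 3$ ($c{\left(Q,d \right)} = 3 - \left(d - d\right) = 3 - 0 = 3 + 0 = 3$)
$w = 44$ ($w = 3 + \left(40 + 1\right) = 3 + 41 = 44$)
$w \left(\frac{-3 - 4 c{\left(0,5 \right)}}{27} + \frac{s{\left(-3,7 \right)}}{-37}\right) = 44 \left(\frac{-3 - 12}{27} - \frac{3}{-37}\right) = 44 \left(\left(-3 - 12\right) \frac{1}{27} - - \frac{3}{37}\right) = 44 \left(\left(-15\right) \frac{1}{27} + \frac{3}{37}\right) = 44 \left(- \frac{5}{9} + \frac{3}{37}\right) = 44 \left(- \frac{158}{333}\right) = - \frac{6952}{333}$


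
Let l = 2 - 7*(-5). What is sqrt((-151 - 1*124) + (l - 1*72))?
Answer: I*sqrt(310) ≈ 17.607*I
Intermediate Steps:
l = 37 (l = 2 + 35 = 37)
sqrt((-151 - 1*124) + (l - 1*72)) = sqrt((-151 - 1*124) + (37 - 1*72)) = sqrt((-151 - 124) + (37 - 72)) = sqrt(-275 - 35) = sqrt(-310) = I*sqrt(310)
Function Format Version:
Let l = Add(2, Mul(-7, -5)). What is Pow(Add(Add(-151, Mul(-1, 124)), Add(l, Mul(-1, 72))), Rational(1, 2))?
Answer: Mul(I, Pow(310, Rational(1, 2))) ≈ Mul(17.607, I)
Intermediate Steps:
l = 37 (l = Add(2, 35) = 37)
Pow(Add(Add(-151, Mul(-1, 124)), Add(l, Mul(-1, 72))), Rational(1, 2)) = Pow(Add(Add(-151, Mul(-1, 124)), Add(37, Mul(-1, 72))), Rational(1, 2)) = Pow(Add(Add(-151, -124), Add(37, -72)), Rational(1, 2)) = Pow(Add(-275, -35), Rational(1, 2)) = Pow(-310, Rational(1, 2)) = Mul(I, Pow(310, Rational(1, 2)))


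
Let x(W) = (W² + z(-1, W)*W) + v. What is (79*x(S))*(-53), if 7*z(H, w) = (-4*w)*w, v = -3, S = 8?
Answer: 6787127/7 ≈ 9.6959e+5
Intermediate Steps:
z(H, w) = -4*w²/7 (z(H, w) = ((-4*w)*w)/7 = (-4*w²)/7 = -4*w²/7)
x(W) = -3 + W² - 4*W³/7 (x(W) = (W² + (-4*W²/7)*W) - 3 = (W² - 4*W³/7) - 3 = -3 + W² - 4*W³/7)
(79*x(S))*(-53) = (79*(-3 + 8² - 4/7*8³))*(-53) = (79*(-3 + 64 - 4/7*512))*(-53) = (79*(-3 + 64 - 2048/7))*(-53) = (79*(-1621/7))*(-53) = -128059/7*(-53) = 6787127/7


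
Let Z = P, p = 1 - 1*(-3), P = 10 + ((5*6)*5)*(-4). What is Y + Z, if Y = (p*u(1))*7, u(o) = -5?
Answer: -730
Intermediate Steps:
P = -590 (P = 10 + (30*5)*(-4) = 10 + 150*(-4) = 10 - 600 = -590)
p = 4 (p = 1 + 3 = 4)
Z = -590
Y = -140 (Y = (4*(-5))*7 = -20*7 = -140)
Y + Z = -140 - 590 = -730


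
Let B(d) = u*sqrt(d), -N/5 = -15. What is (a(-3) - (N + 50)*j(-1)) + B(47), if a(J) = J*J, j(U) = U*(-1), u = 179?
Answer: -116 + 179*sqrt(47) ≈ 1111.2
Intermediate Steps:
N = 75 (N = -5*(-15) = 75)
B(d) = 179*sqrt(d)
j(U) = -U
a(J) = J**2
(a(-3) - (N + 50)*j(-1)) + B(47) = ((-3)**2 - (75 + 50)*(-1*(-1))) + 179*sqrt(47) = (9 - 125) + 179*sqrt(47) = -116 + 179*sqrt(47)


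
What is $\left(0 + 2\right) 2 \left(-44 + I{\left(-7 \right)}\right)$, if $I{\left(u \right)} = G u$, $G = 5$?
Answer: $-316$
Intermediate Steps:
$I{\left(u \right)} = 5 u$
$\left(0 + 2\right) 2 \left(-44 + I{\left(-7 \right)}\right) = \left(0 + 2\right) 2 \left(-44 + 5 \left(-7\right)\right) = 2 \cdot 2 \left(-44 - 35\right) = 4 \left(-79\right) = -316$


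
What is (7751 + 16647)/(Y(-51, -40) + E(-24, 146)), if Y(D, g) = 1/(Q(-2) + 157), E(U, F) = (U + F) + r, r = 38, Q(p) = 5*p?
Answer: 3586506/23521 ≈ 152.48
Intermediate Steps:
E(U, F) = 38 + F + U (E(U, F) = (U + F) + 38 = (F + U) + 38 = 38 + F + U)
Y(D, g) = 1/147 (Y(D, g) = 1/(5*(-2) + 157) = 1/(-10 + 157) = 1/147)
(7751 + 16647)/(Y(-51, -40) + E(-24, 146)) = (7751 + 16647)/(1/147 + (38 + 146 - 24)) = 24398/(1/147 + 160) = 24398/(23521/147) = 24398*(147/23521) = 3586506/23521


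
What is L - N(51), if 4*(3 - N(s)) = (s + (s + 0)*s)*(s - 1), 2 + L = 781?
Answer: 33926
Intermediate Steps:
L = 779 (L = -2 + 781 = 779)
N(s) = 3 - (-1 + s)*(s + s**2)/4 (N(s) = 3 - (s + (s + 0)*s)*(s - 1)/4 = 3 - (s + s*s)*(-1 + s)/4 = 3 - (s + s**2)*(-1 + s)/4 = 3 - (-1 + s)*(s + s**2)/4)
L - N(51) = 779 - (3 - 1/4*51**3 + (1/4)*51) = 779 - (3 - 1/4*132651 + 51/4) = 779 - (3 - 132651/4 + 51/4) = 779 - 1*(-33147) = 779 + 33147 = 33926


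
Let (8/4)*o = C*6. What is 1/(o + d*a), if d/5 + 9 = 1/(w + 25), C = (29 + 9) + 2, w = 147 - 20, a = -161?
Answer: 152/1118675 ≈ 0.00013588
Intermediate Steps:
w = 127
C = 40 (C = 38 + 2 = 40)
o = 120 (o = (40*6)/2 = (½)*240 = 120)
d = -6835/152 (d = -45 + 5/(127 + 25) = -45 + 5/152 = -6835/152 ≈ -44.967)
1/(o + d*a) = 1/(120 - 6835/152*(-161)) = 1/(120 + 1100435/152) = 1/(1118675/152) = 152/1118675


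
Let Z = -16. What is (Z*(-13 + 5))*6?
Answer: 768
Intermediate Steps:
(Z*(-13 + 5))*6 = -16*(-13 + 5)*6 = -16*(-8)*6 = 128*6 = 768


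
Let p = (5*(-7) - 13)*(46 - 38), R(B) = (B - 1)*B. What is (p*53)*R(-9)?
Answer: -1831680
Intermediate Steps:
R(B) = B*(-1 + B) (R(B) = (-1 + B)*B = B*(-1 + B))
p = -384 (p = (-35 - 13)*8 = -48*8 = -384)
(p*53)*R(-9) = (-384*53)*(-9*(-1 - 9)) = -(-183168)*(-10) = -20352*90 = -1831680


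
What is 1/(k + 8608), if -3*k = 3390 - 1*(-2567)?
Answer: 3/19867 ≈ 0.00015100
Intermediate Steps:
k = -5957/3 (k = -(3390 - 1*(-2567))/3 = -(3390 + 2567)/3 = -1/3*5957 = -5957/3 ≈ -1985.7)
1/(k + 8608) = 1/(-5957/3 + 8608) = 1/(19867/3) = 3/19867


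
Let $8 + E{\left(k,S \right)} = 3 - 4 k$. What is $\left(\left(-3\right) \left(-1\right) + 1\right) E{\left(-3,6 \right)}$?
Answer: $28$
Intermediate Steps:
$E{\left(k,S \right)} = -5 - 4 k$ ($E{\left(k,S \right)} = -8 - \left(-3 + 4 k\right) = -5 - 4 k$)
$\left(\left(-3\right) \left(-1\right) + 1\right) E{\left(-3,6 \right)} = \left(\left(-3\right) \left(-1\right) + 1\right) \left(-5 - -12\right) = \left(3 + 1\right) \left(-5 + 12\right) = 4 \cdot 7 = 28$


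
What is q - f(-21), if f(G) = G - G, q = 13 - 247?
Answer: -234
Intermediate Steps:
q = -234
f(G) = 0
q - f(-21) = -234 - 1*0 = -234 + 0 = -234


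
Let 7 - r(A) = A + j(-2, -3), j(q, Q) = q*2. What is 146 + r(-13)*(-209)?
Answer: -4870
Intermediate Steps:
j(q, Q) = 2*q
r(A) = 11 - A (r(A) = 7 - (A + 2*(-2)) = 7 - (A - 4) = 7 - (-4 + A) = 7 + (4 - A) = 11 - A)
146 + r(-13)*(-209) = 146 + (11 - 1*(-13))*(-209) = 146 + (11 + 13)*(-209) = 146 + 24*(-209) = 146 - 5016 = -4870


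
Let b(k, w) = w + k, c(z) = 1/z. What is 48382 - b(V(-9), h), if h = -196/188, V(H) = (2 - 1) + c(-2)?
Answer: 4547959/94 ≈ 48383.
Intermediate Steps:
V(H) = ½ (V(H) = (2 - 1) + 1/(-2) = 1 - ½ = ½)
h = -49/47 (h = -196*1/188 = -49/47 ≈ -1.0426)
b(k, w) = k + w
48382 - b(V(-9), h) = 48382 - (½ - 49/47) = 48382 - 1*(-51/94) = 48382 + 51/94 = 4547959/94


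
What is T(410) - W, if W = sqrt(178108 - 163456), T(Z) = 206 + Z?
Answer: 616 - 6*sqrt(407) ≈ 494.95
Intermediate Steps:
W = 6*sqrt(407) (W = sqrt(14652) = 6*sqrt(407) ≈ 121.05)
T(410) - W = (206 + 410) - 6*sqrt(407) = 616 - 6*sqrt(407)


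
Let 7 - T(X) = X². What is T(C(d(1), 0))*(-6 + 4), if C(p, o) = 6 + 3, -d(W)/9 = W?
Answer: 148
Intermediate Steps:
d(W) = -9*W
C(p, o) = 9
T(X) = 7 - X²
T(C(d(1), 0))*(-6 + 4) = (7 - 1*9²)*(-6 + 4) = (7 - 1*81)*(-2) = (7 - 81)*(-2) = -74*(-2) = 148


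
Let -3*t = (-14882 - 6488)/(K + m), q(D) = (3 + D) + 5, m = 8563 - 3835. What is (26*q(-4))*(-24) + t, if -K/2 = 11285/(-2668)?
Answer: -47283948676/18955311 ≈ -2494.5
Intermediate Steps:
m = 4728
q(D) = 8 + D
K = 11285/1334 (K = -22570/(-2668) = -22570*(-1)/2668 = -2*(-11285/2668) = 11285/1334 ≈ 8.4595)
t = 28507580/18955311 (t = -(-14882 - 6488)/(3*(11285/1334 + 4728)) = -(-21370)/(3*6318437/1334) = -(-21370)*1334/(3*6318437) = -⅓*(-28507580/6318437) = 28507580/18955311 ≈ 1.5039)
(26*q(-4))*(-24) + t = (26*(8 - 4))*(-24) + 28507580/18955311 = (26*4)*(-24) + 28507580/18955311 = 104*(-24) + 28507580/18955311 = -2496 + 28507580/18955311 = -47283948676/18955311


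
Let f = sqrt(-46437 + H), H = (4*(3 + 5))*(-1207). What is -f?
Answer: -I*sqrt(85061) ≈ -291.65*I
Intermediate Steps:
H = -38624 (H = (4*8)*(-1207) = 32*(-1207) = -38624)
f = I*sqrt(85061) (f = sqrt(-46437 - 38624) = sqrt(-85061) = I*sqrt(85061) ≈ 291.65*I)
-f = -I*sqrt(85061)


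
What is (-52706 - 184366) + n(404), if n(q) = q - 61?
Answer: -236729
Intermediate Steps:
n(q) = -61 + q
(-52706 - 184366) + n(404) = (-52706 - 184366) + (-61 + 404) = -237072 + 343 = -236729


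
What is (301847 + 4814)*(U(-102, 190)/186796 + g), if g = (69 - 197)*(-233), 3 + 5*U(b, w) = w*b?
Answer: 8542042197012557/933980 ≈ 9.1458e+9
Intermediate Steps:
U(b, w) = -3/5 + b*w/5 (U(b, w) = -3/5 + (w*b)/5 = -3/5 + (b*w)/5 = -3/5 + b*w/5)
g = 29824 (g = -128*(-233) = 29824)
(301847 + 4814)*(U(-102, 190)/186796 + g) = (301847 + 4814)*((-3/5 + (1/5)*(-102)*190)/186796 + 29824) = 306661*((-3/5 - 3876)*(1/186796) + 29824) = 306661*(-19383/5*1/186796 + 29824) = 306661*(-19383/933980 + 29824) = 306661*(27855000137/933980) = 8542042197012557/933980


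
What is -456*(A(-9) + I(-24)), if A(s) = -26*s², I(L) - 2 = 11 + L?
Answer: 965352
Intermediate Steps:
I(L) = 13 + L (I(L) = 2 + (11 + L) = 13 + L)
-456*(A(-9) + I(-24)) = -456*(-26*(-9)² + (13 - 24)) = -456*(-26*81 - 11) = -456*(-2106 - 11) = -456*(-2117) = 965352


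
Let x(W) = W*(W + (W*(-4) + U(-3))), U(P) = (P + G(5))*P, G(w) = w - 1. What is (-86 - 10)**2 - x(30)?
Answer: 12006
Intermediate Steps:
G(w) = -1 + w
U(P) = P*(4 + P) (U(P) = (P + (-1 + 5))*P = (P + 4)*P = (4 + P)*P = P*(4 + P))
x(W) = W*(-3 - 3*W) (x(W) = W*(W + (W*(-4) - 3*(4 - 3))) = W*(W + (-4*W - 3*1)) = W*(W + (-4*W - 3)) = W*(W + (-3 - 4*W)) = W*(-3 - 3*W))
(-86 - 10)**2 - x(30) = (-86 - 10)**2 - (-3)*30*(1 + 30) = (-96)**2 - (-3)*30*31 = 9216 - 1*(-2790) = 9216 + 2790 = 12006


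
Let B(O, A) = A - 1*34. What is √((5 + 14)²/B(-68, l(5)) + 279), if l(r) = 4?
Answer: √240270/30 ≈ 16.339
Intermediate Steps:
B(O, A) = -34 + A (B(O, A) = A - 34 = -34 + A)
√((5 + 14)²/B(-68, l(5)) + 279) = √((5 + 14)²/(-34 + 4) + 279) = √(19²/(-30) + 279) = √(361*(-1/30) + 279) = √(-361/30 + 279) = √(8009/30) = √240270/30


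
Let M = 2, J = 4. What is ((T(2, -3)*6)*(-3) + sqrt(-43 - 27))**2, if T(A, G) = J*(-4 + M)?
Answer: (144 + I*sqrt(70))**2 ≈ 20666.0 + 2409.6*I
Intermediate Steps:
T(A, G) = -8 (T(A, G) = 4*(-4 + 2) = 4*(-2) = -8)
((T(2, -3)*6)*(-3) + sqrt(-43 - 27))**2 = (-8*6*(-3) + sqrt(-43 - 27))**2 = (-48*(-3) + sqrt(-70))**2 = (144 + I*sqrt(70))**2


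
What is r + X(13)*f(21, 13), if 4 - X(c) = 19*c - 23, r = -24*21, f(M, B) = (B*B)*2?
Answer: -74864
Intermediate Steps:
f(M, B) = 2*B² (f(M, B) = B²*2 = 2*B²)
r = -504
X(c) = 27 - 19*c (X(c) = 4 - (19*c - 23) = 4 - (-23 + 19*c) = 4 + (23 - 19*c) = 27 - 19*c)
r + X(13)*f(21, 13) = -504 + (27 - 19*13)*(2*13²) = -504 + (27 - 247)*(2*169) = -504 - 220*338 = -504 - 74360 = -74864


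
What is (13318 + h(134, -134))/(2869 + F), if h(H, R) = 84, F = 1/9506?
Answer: 127399412/27272715 ≈ 4.6713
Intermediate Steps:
F = 1/9506 ≈ 0.00010520
(13318 + h(134, -134))/(2869 + F) = (13318 + 84)/(2869 + 1/9506) = 13402/(27272715/9506) = 13402*(9506/27272715) = 127399412/27272715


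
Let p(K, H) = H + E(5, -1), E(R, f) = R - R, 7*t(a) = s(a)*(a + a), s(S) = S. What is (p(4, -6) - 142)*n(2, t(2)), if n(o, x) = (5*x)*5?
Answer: -29600/7 ≈ -4228.6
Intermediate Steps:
t(a) = 2*a²/7 (t(a) = (a*(a + a))/7 = (a*(2*a))/7 = (2*a²)/7 = 2*a²/7)
E(R, f) = 0
p(K, H) = H (p(K, H) = H + 0 = H)
n(o, x) = 25*x
(p(4, -6) - 142)*n(2, t(2)) = (-6 - 142)*(25*((2/7)*2²)) = -3700*(2/7)*4 = -3700*8/7 = -148*200/7 = -29600/7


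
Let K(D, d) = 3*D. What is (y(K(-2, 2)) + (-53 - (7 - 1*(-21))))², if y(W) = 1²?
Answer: 6400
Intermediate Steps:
y(W) = 1
(y(K(-2, 2)) + (-53 - (7 - 1*(-21))))² = (1 + (-53 - (7 - 1*(-21))))² = (1 + (-53 - (7 + 21)))² = (1 + (-53 - 1*28))² = (1 + (-53 - 28))² = (1 - 81)² = (-80)² = 6400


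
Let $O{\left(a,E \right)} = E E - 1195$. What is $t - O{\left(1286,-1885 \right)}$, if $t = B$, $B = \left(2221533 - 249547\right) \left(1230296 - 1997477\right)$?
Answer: $-1512873743496$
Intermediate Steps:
$O{\left(a,E \right)} = -1195 + E^{2}$ ($O{\left(a,E \right)} = E^{2} - 1195 = -1195 + E^{2}$)
$B = -1512870191466$ ($B = 1971986 \left(-767181\right) = -1512870191466$)
$t = -1512870191466$
$t - O{\left(1286,-1885 \right)} = -1512870191466 - \left(-1195 + \left(-1885\right)^{2}\right) = -1512870191466 - \left(-1195 + 3553225\right) = -1512870191466 - 3552030 = -1512873743496$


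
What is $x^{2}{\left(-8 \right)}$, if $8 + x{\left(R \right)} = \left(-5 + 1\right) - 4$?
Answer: $256$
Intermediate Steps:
$x{\left(R \right)} = -16$ ($x{\left(R \right)} = -8 + \left(\left(-5 + 1\right) - 4\right) = -8 - 8 = -16$)
$x^{2}{\left(-8 \right)} = \left(-16\right)^{2} = 256$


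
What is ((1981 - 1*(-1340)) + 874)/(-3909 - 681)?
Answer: -839/918 ≈ -0.91394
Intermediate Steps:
((1981 - 1*(-1340)) + 874)/(-3909 - 681) = ((1981 + 1340) + 874)/(-4590) = (3321 + 874)*(-1/4590) = 4195*(-1/4590) = -839/918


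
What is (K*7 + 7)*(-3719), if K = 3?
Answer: -104132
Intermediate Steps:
(K*7 + 7)*(-3719) = (3*7 + 7)*(-3719) = (21 + 7)*(-3719) = 28*(-3719) = -104132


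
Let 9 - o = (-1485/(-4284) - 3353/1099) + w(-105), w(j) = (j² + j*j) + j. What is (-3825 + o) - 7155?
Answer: -2459676413/74732 ≈ -32913.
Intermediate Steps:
w(j) = j + 2*j² (w(j) = (j² + j²) + j = 2*j² + j = j + 2*j²)
o = -1639119053/74732 (o = 9 - ((-1485/(-4284) - 3353/1099) - 105*(1 + 2*(-105))) = 9 - ((-1485*(-1/4284) - 3353*1/1099) - 105*(1 - 210)) = 9 - ((165/476 - 479/157) - 105*(-209)) = 9 - (-202099/74732 + 21945) = 9 - 1*1639791641/74732 = 9 - 1639791641/74732 = -1639119053/74732 ≈ -21933.)
(-3825 + o) - 7155 = (-3825 - 1639119053/74732) - 7155 = -1924968953/74732 - 7155 = -2459676413/74732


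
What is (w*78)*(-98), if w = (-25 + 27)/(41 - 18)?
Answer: -15288/23 ≈ -664.70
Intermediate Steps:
w = 2/23 ≈ 0.086957
(w*78)*(-98) = ((2/23)*78)*(-98) = (156/23)*(-98) = -15288/23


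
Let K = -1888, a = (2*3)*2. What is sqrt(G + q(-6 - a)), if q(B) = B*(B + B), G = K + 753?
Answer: I*sqrt(487) ≈ 22.068*I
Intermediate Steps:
a = 12 (a = 6*2 = 12)
G = -1135 (G = -1888 + 753 = -1135)
q(B) = 2*B**2 (q(B) = B*(2*B) = 2*B**2)
sqrt(G + q(-6 - a)) = sqrt(-1135 + 2*(-6 - 1*12)**2) = sqrt(-1135 + 2*(-6 - 12)**2) = sqrt(-1135 + 2*(-18)**2) = sqrt(-1135 + 2*324) = sqrt(-1135 + 648) = sqrt(-487) = I*sqrt(487)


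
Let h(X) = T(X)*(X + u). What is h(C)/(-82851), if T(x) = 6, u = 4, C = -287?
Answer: 566/27617 ≈ 0.020495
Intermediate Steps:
h(X) = 24 + 6*X (h(X) = 6*(X + 4) = 6*(4 + X) = 24 + 6*X)
h(C)/(-82851) = (24 + 6*(-287))/(-82851) = (24 - 1722)*(-1/82851) = -1698*(-1/82851) = 566/27617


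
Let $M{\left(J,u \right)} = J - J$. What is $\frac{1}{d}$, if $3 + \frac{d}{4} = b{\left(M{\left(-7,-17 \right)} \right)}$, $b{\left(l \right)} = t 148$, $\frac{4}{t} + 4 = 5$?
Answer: $\frac{1}{2356} \approx 0.00042445$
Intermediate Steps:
$t = 4$ ($t = \frac{4}{-4 + 5} = \frac{4}{1} = 4 \cdot 1 = 4$)
$M{\left(J,u \right)} = 0$
$b{\left(l \right)} = 592$ ($b{\left(l \right)} = 4 \cdot 148 = 592$)
$d = 2356$ ($d = -12 + 4 \cdot 592 = -12 + 2368 = 2356$)
$\frac{1}{d} = \frac{1}{2356}$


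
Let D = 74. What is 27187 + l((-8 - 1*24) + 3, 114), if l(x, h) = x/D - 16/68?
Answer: 34200457/1258 ≈ 27186.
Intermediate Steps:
l(x, h) = -4/17 + x/74 (l(x, h) = x/74 - 16/68 = x*(1/74) - 16*1/68 = x/74 - 4/17 = -4/17 + x/74)
27187 + l((-8 - 1*24) + 3, 114) = 27187 + (-4/17 + ((-8 - 1*24) + 3)/74) = 27187 + (-4/17 + ((-8 - 24) + 3)/74) = 27187 + (-4/17 + (-32 + 3)/74) = 27187 + (-4/17 + (1/74)*(-29)) = 27187 + (-4/17 - 29/74) = 27187 - 789/1258 = 34200457/1258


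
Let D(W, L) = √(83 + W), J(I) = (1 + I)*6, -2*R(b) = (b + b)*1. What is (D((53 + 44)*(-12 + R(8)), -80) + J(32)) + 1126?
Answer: 1324 + I*√1857 ≈ 1324.0 + 43.093*I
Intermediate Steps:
R(b) = -b (R(b) = -(b + b)/2 = -2*b/2 = -b)
J(I) = 6 + 6*I
(D((53 + 44)*(-12 + R(8)), -80) + J(32)) + 1126 = (√(83 + (53 + 44)*(-12 - 1*8)) + (6 + 6*32)) + 1126 = (√(83 + 97*(-12 - 8)) + (6 + 192)) + 1126 = (√(83 + 97*(-20)) + 198) + 1126 = (√(83 - 1940) + 198) + 1126 = (√(-1857) + 198) + 1126 = (I*√1857 + 198) + 1126 = (198 + I*√1857) + 1126 = 1324 + I*√1857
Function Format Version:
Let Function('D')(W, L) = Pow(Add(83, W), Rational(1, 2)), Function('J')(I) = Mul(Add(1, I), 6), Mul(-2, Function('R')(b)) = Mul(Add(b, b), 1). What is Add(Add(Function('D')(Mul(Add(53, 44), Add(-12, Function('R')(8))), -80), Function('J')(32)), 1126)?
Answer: Add(1324, Mul(I, Pow(1857, Rational(1, 2)))) ≈ Add(1324.0, Mul(43.093, I))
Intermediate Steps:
Function('R')(b) = Mul(-1, b) (Function('R')(b) = Mul(Rational(-1, 2), Mul(Add(b, b), 1)) = Mul(Rational(-1, 2), Mul(Mul(2, b), 1)) = Mul(Rational(-1, 2), Mul(2, b)) = Mul(-1, b))
Function('J')(I) = Add(6, Mul(6, I))
Add(Add(Function('D')(Mul(Add(53, 44), Add(-12, Function('R')(8))), -80), Function('J')(32)), 1126) = Add(Add(Pow(Add(83, Mul(Add(53, 44), Add(-12, Mul(-1, 8)))), Rational(1, 2)), Add(6, Mul(6, 32))), 1126) = Add(Add(Pow(Add(83, Mul(97, Add(-12, -8))), Rational(1, 2)), Add(6, 192)), 1126) = Add(Add(Pow(Add(83, Mul(97, -20)), Rational(1, 2)), 198), 1126) = Add(Add(Pow(Add(83, -1940), Rational(1, 2)), 198), 1126) = Add(Add(Pow(-1857, Rational(1, 2)), 198), 1126) = Add(Add(Mul(I, Pow(1857, Rational(1, 2))), 198), 1126) = Add(Add(198, Mul(I, Pow(1857, Rational(1, 2)))), 1126) = Add(1324, Mul(I, Pow(1857, Rational(1, 2))))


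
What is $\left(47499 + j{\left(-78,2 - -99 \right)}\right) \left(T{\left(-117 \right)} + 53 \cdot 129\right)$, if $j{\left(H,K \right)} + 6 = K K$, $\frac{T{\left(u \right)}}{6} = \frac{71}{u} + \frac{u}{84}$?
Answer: $\frac{1181284967}{3} \approx 3.9376 \cdot 10^{8}$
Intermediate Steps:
$T{\left(u \right)} = \frac{426}{u} + \frac{u}{14}$ ($T{\left(u \right)} = 6 \left(\frac{71}{u} + \frac{u}{84}\right) = \frac{426}{u} + \frac{u}{14}$)
$j{\left(H,K \right)} = -6 + K^{2}$ ($j{\left(H,K \right)} = -6 + K K = -6 + K^{2}$)
$\left(47499 + j{\left(-78,2 - -99 \right)}\right) \left(T{\left(-117 \right)} + 53 \cdot 129\right) = \left(47499 - \left(6 - \left(2 - -99\right)^{2}\right)\right) \left(\left(\frac{426}{-117} + \frac{1}{14} \left(-117\right)\right) + 53 \cdot 129\right) = \left(47499 - \left(6 - \left(2 + 99\right)^{2}\right)\right) \left(\left(426 \left(- \frac{1}{117}\right) - \frac{117}{14}\right) + 6837\right) = \left(47499 - \left(6 - 101^{2}\right)\right) \left(\left(- \frac{142}{39} - \frac{117}{14}\right) + 6837\right) = \left(47499 + \left(-6 + 10201\right)\right) \left(- \frac{6551}{546} + 6837\right) = \left(47499 + 10195\right) \frac{3726451}{546} = 57694 \cdot \frac{3726451}{546} = \frac{1181284967}{3}$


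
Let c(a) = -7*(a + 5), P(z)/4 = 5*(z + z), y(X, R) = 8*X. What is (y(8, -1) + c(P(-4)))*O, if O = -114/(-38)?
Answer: 3447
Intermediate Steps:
O = 3 (O = -114*(-1/38) = 3)
P(z) = 40*z (P(z) = 4*(5*(z + z)) = 4*(5*(2*z)) = 4*(10*z) = 40*z)
c(a) = -35 - 7*a (c(a) = -7*(5 + a) = -35 - 7*a)
(y(8, -1) + c(P(-4)))*O = (8*8 + (-35 - 280*(-4)))*3 = (64 + (-35 - 7*(-160)))*3 = (64 + (-35 + 1120))*3 = (64 + 1085)*3 = 1149*3 = 3447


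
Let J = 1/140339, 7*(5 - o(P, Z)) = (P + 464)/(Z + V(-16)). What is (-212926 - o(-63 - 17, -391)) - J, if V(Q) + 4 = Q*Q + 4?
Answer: -9413012900542/44206785 ≈ -2.1293e+5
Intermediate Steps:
V(Q) = Q**2 (V(Q) = -4 + (Q*Q + 4) = -4 + (Q**2 + 4) = -4 + (4 + Q**2) = Q**2)
o(P, Z) = 5 - (464 + P)/(7*(256 + Z)) (o(P, Z) = 5 - (P + 464)/(7*(Z + (-16)**2)) = 5 - (464 + P)/(7*(Z + 256)) = 5 - (464 + P)/(7*(256 + Z)))
J = 1/140339 ≈ 7.1256e-6
(-212926 - o(-63 - 17, -391)) - J = (-212926 - (8496 - (-63 - 17) + 35*(-391))/(7*(256 - 391))) - 1*1/140339 = (-212926 - (8496 - 1*(-80) - 13685)/(7*(-135))) - 1/140339 = (-212926 - (-1)*(8496 + 80 - 13685)/(7*135)) - 1/140339 = (-212926 - (-1)*(-5109)/(7*135)) - 1/140339 = (-212926 - 1*1703/315) - 1/140339 = (-212926 - 1703/315) - 1/140339 = -67073393/315 - 1/140339 = -9413012900542/44206785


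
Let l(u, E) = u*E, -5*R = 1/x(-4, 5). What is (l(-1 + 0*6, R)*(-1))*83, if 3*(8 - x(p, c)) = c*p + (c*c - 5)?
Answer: -83/40 ≈ -2.0750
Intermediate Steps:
x(p, c) = 29/3 - c²/3 - c*p/3 (x(p, c) = 8 - (c*p + (c*c - 5))/3 = 8 - (c*p + (c² - 5))/3 = 8 - (c*p + (-5 + c²))/3 = 8 - (-5 + c² + c*p)/3 = 8 + (5/3 - c²/3 - c*p/3) = 29/3 - c²/3 - c*p/3)
R = -1/40 (R = -1/(5*(29/3 - ⅓*5² - ⅓*5*(-4))) = -1/(5*(29/3 - ⅓*25 + 20/3)) = -1/(5*(29/3 - 25/3 + 20/3)) = -1/(5*8) = -⅕*⅛ = -1/40 ≈ -0.025000)
l(u, E) = E*u
(l(-1 + 0*6, R)*(-1))*83 = (-(-1 + 0*6)/40*(-1))*83 = (-(-1 + 0)/40*(-1))*83 = (-1/40*(-1)*(-1))*83 = ((1/40)*(-1))*83 = -1/40*83 = -83/40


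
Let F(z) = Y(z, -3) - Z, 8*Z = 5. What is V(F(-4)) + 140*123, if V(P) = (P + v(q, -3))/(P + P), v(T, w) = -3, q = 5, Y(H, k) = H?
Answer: 1274341/74 ≈ 17221.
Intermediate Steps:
Z = 5/8 (Z = (1/8)*5 = 5/8 ≈ 0.62500)
F(z) = -5/8 + z (F(z) = z - 1*5/8 = z - 5/8 = -5/8 + z)
V(P) = (-3 + P)/(2*P) (V(P) = (P - 3)/(P + P) = (-3 + P)/((2*P)) = (-3 + P)*(1/(2*P)) = (-3 + P)/(2*P))
V(F(-4)) + 140*123 = (-3 + (-5/8 - 4))/(2*(-5/8 - 4)) + 140*123 = (-3 - 37/8)/(2*(-37/8)) + 17220 = (1/2)*(-8/37)*(-61/8) + 17220 = 61/74 + 17220 = 1274341/74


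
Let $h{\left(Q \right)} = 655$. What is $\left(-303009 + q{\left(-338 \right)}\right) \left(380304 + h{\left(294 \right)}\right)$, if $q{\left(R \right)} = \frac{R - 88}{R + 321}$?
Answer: $- \frac{1962215807193}{17} \approx -1.1542 \cdot 10^{11}$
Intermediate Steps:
$q{\left(R \right)} = \frac{-88 + R}{321 + R}$
$\left(-303009 + q{\left(-338 \right)}\right) \left(380304 + h{\left(294 \right)}\right) = \left(-303009 + \frac{-88 - 338}{321 - 338}\right) \left(380304 + 655\right) = \left(-303009 + \frac{1}{-17} \left(-426\right)\right) 380959 = \left(-303009 - - \frac{426}{17}\right) 380959 = \left(-303009 + \frac{426}{17}\right) 380959 = \left(- \frac{5150727}{17}\right) 380959 = - \frac{1962215807193}{17}$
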